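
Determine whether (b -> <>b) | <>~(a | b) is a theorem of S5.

Yes, valid

Tableau for the negation ~((b -> <>b) | <>~(a | b)):
1. ~((b -> <>b) | <>~(a | b)), 0
2. ~(b -> <>b), 0   [~|-rule on 1]
3. ~<>~(a | b), 0   [~|-rule on 1]
4. b, 0   [~->-rule on 2]
5. ~<>b, 0   [~->-rule on 2]
6. a | b, 0   [~<>-rule on 3 via 0R0]
7. ~b, 0   [~<>-rule on 5 via 0R0]
Accessibility: 0R0
Branch closes: b and ~b both at 0.
All branches of the negation close; one closing branch shown above.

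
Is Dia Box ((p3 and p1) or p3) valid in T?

Invalid (countermodel exists)

Tableau for the negation not Dia Box ((p3 and p1) or p3):
1. not Dia Box ((p3 and p1) or p3), w0
2. not Box ((p3 and p1) or p3), w0
3. not ((p3 and p1) or p3), w1
4. not (p3 and p1), w1
5. not p3, w1
6. not Box ((p3 and p1) or p3), w1
7. not p1, w1
8. not ((p3 and p1) or p3), w2
9. not (p3 and p1), w2
10. not p3, w2
11. not p1, w2
Accessibility: w0Rw0, w0Rw1, w1Rw1, w1Rw2, w2Rw2
The negation has an open branch (countermodel exists).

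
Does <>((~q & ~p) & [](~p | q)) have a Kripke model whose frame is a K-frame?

1. <>((~q & ~p) & [](~p | q)), w0
2. (~q & ~p) & [](~p | q), w1
3. ~q & ~p, w1
4. [](~p | q), w1
5. ~q, w1
6. ~p, w1
Accessibility: w0Rw1

Satisfiable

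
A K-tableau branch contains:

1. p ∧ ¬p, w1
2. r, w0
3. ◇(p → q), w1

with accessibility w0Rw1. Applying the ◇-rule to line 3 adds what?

a fresh world w2 with w1Rw2, and p → q at w2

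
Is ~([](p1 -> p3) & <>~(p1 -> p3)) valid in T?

Tableau for the negation [](p1 -> p3) & <>~(p1 -> p3):
1. [](p1 -> p3) & <>~(p1 -> p3), w0
2. [](p1 -> p3), w0
3. <>~(p1 -> p3), w0
4. p1 -> p3, w0
5. p3, w0
6. ~(p1 -> p3), w1
7. p1, w1
8. ~p3, w1
9. p1 -> p3, w1
10. p3, w1
Accessibility: w0Rw0, w0Rw1, w1Rw1
Branch closes: p3 and ~p3 both at w1.
Every branch of the negation's tableau closes; the branch above is one of them.

Valid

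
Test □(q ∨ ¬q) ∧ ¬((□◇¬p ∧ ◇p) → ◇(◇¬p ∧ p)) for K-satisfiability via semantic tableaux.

Unsatisfiable (every branch closes)

1. □(q ∨ ¬q) ∧ ¬((□◇¬p ∧ ◇p) → ◇(◇¬p ∧ p)), w0
2. □(q ∨ ¬q), w0   [∧-rule on 1]
3. ¬((□◇¬p ∧ ◇p) → ◇(◇¬p ∧ p)), w0   [∧-rule on 1]
4. □◇¬p ∧ ◇p, w0   [¬→-rule on 3]
5. ¬◇(◇¬p ∧ p), w0   [¬→-rule on 3]
6. □◇¬p, w0   [∧-rule on 4]
7. ◇p, w0   [∧-rule on 4]
8. p, w1   [◇-rule on 7: fresh world w1, w0Rw1]
9. q ∨ ¬q, w1   [□-rule on 2 via w0Rw1]
10. ¬(◇¬p ∧ p), w1   [¬◇-rule on 5 via w0Rw1]
11. ◇¬p, w1   [□-rule on 6 via w0Rw1]
12. ¬q, w1   [∨-rule on 9 (branches; this branch)]
13. ¬◇¬p, w1   [¬∧-rule on 10 (branches; this branch)]
14. ¬p, w2   [◇-rule on 11: fresh world w2, w1Rw2]
15. p, w2   [¬◇-rule on 13 via w1Rw2]
Accessibility: w0Rw1, w1Rw2
Branch closes: p and ¬p both at w2.
(One branch shown.) All branches close.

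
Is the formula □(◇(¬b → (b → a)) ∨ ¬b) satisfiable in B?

1. □(◇(¬b → (b → a)) ∨ ¬b), 0
2. ◇(¬b → (b → a)) ∨ ¬b, 0
3. ¬b, 0
Accessibility: 0R0

Satisfiable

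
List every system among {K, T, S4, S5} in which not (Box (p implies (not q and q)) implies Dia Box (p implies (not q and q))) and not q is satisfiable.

T-tableau for the formula:
1. not (Box (p implies (not q and q)) implies Dia Box (p implies (not q and q))) and not q, 0
2. not (Box (p implies (not q and q)) implies Dia Box (p implies (not q and q))), 0   [and-rule on 1]
3. not q, 0   [and-rule on 1]
4. Box (p implies (not q and q)), 0   [neg-implies-rule on 2]
5. not Dia Box (p implies (not q and q)), 0   [neg-implies-rule on 2]
6. p implies (not q and q), 0   [Box-rule on 4 via 0R0]
7. not Box (p implies (not q and q)), 0   [neg-Dia-rule on 5 via 0R0]
8. not p, 0   [implies-rule on 6 (branches; this branch)]
9. not (p implies (not q and q)), 1   [neg-Box-rule on 7: fresh world 1, 0R1]
10. p, 1   [neg-implies-rule on 9]
11. not (not q and q), 1   [neg-implies-rule on 9]
12. p implies (not q and q), 1   [Box-rule on 4 via 0R1]
13. not Box (p implies (not q and q)), 1   [neg-Dia-rule on 5 via 0R1]
14. not q, 1   [neg-and-rule on 11 (branches; this branch)]
15. not q and q, 1   [implies-rule on 12 (branches; this branch)]
16. q, 1   [and-rule on 15]
Accessibility: 0R0, 0R1, 1R1
Branch closes: q and not q both at 1.
Every branch closes (one shown): unsatisfiable in T, hence also in S4, S5 (every S4/S5-frame is a T-frame).
K-tableau for the formula:
1. not (Box (p implies (not q and q)) implies Dia Box (p implies (not q and q))) and not q, 0
2. not (Box (p implies (not q and q)) implies Dia Box (p implies (not q and q))), 0   [and-rule on 1]
3. not q, 0   [and-rule on 1]
4. Box (p implies (not q and q)), 0   [neg-implies-rule on 2]
5. not Dia Box (p implies (not q and q)), 0   [neg-implies-rule on 2]
Complete open branch: satisfiable in K.

K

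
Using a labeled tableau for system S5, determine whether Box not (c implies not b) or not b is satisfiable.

Yes, satisfiable

1. Box not (c implies not b) or not b, w0
2. not b, w0   [or-rule on 1 (branches; this branch)]
Accessibility: w0Rw0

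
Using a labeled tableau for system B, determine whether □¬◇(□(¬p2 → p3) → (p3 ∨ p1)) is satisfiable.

1. □¬◇(□(¬p2 → p3) → (p3 ∨ p1)), w0
2. ¬◇(□(¬p2 → p3) → (p3 ∨ p1)), w0
3. ¬(□(¬p2 → p3) → (p3 ∨ p1)), w0
4. □(¬p2 → p3), w0
5. ¬(p3 ∨ p1), w0
6. ¬p3, w0
7. ¬p1, w0
8. ¬p2 → p3, w0
9. p2, w0
Accessibility: w0Rw0

Yes, satisfiable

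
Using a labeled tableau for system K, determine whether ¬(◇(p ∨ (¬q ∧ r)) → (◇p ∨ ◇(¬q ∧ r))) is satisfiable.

No, unsatisfiable

1. ¬(◇(p ∨ (¬q ∧ r)) → (◇p ∨ ◇(¬q ∧ r))), w0
2. ◇(p ∨ (¬q ∧ r)), w0
3. ¬(◇p ∨ ◇(¬q ∧ r)), w0
4. ¬◇p, w0
5. ¬◇(¬q ∧ r), w0
6. p ∨ (¬q ∧ r), w1
7. ¬p, w1
8. ¬(¬q ∧ r), w1
9. ¬q ∧ r, w1
10. ¬q, w1
11. r, w1
12. ¬r, w1
Accessibility: w0Rw1
Branch closes: r and ¬r both at w1.
All branches of the tableau close; one closing branch shown above.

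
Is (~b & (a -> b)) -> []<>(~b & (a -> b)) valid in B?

Valid in B

Tableau for the negation ~((~b & (a -> b)) -> []<>(~b & (a -> b))):
1. ~((~b & (a -> b)) -> []<>(~b & (a -> b))), 0
2. ~b & (a -> b), 0
3. ~[]<>(~b & (a -> b)), 0
4. ~b, 0
5. a -> b, 0
6. ~a, 0
7. ~<>(~b & (a -> b)), 1
8. ~(~b & (a -> b)), 0
9. ~(~b & (a -> b)), 1
10. ~(a -> b), 0
11. a, 0
Accessibility: 0R0, 0R1, 1R0, 1R1
Branch closes: a and ~a both at 0.
All branches of the negation close; one closing branch shown above.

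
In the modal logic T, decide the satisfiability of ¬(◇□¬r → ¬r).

1. ¬(◇□¬r → ¬r), w0
2. ◇□¬r, w0
3. r, w0
4. □¬r, w1
5. ¬r, w1
Accessibility: w0Rw0, w0Rw1, w1Rw1

Satisfiable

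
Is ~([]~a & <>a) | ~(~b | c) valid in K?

Yes, valid

Tableau for the negation ~(~([]~a & <>a) | ~(~b | c)):
1. ~(~([]~a & <>a) | ~(~b | c)), 0
2. []~a & <>a, 0   [~|-rule on 1]
3. ~b | c, 0   [~|-rule on 1]
4. []~a, 0   [&-rule on 2]
5. <>a, 0   [&-rule on 2]
6. c, 0   [|-rule on 3 (branches; this branch)]
7. a, 1   [<>-rule on 5: fresh world 1, 0R1]
8. ~a, 1   [[]-rule on 4 via 0R1]
Accessibility: 0R1
Branch closes: a and ~a both at 1.
All branches of the negation close; one closing branch shown above.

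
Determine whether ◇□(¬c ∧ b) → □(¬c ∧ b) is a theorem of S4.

Not valid

Tableau for the negation ¬(◇□(¬c ∧ b) → □(¬c ∧ b)):
1. ¬(◇□(¬c ∧ b) → □(¬c ∧ b)), u
2. ◇□(¬c ∧ b), u
3. ¬□(¬c ∧ b), u
4. □(¬c ∧ b), v
5. ¬c ∧ b, v
6. ¬c, v
7. b, v
8. ¬(¬c ∧ b), w
9. ¬b, w
Accessibility: uRu, uRv, uRw, vRv, wRw
The negation has an open branch (countermodel exists).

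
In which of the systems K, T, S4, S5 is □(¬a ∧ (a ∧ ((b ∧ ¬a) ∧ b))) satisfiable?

T-tableau for the formula:
1. □(¬a ∧ (a ∧ ((b ∧ ¬a) ∧ b))), w0
2. ¬a ∧ (a ∧ ((b ∧ ¬a) ∧ b)), w0
3. ¬a, w0
4. a ∧ ((b ∧ ¬a) ∧ b), w0
5. a, w0
6. (b ∧ ¬a) ∧ b, w0
Accessibility: w0Rw0
Branch closes: a and ¬a both at w0.
Every branch closes (one shown): unsatisfiable in T, hence also in S4, S5 (every S4/S5-frame is a T-frame).
K-tableau for the formula:
1. □(¬a ∧ (a ∧ ((b ∧ ¬a) ∧ b))), w0
Complete open branch: satisfiable in K.

K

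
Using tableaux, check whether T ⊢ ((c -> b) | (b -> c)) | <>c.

Tableau for the negation ~(((c -> b) | (b -> c)) | <>c):
1. ~(((c -> b) | (b -> c)) | <>c), u
2. ~((c -> b) | (b -> c)), u   [~|-rule on 1]
3. ~<>c, u   [~|-rule on 1]
4. ~(c -> b), u   [~|-rule on 2]
5. ~(b -> c), u   [~|-rule on 2]
6. c, u   [~->-rule on 4]
7. ~b, u   [~->-rule on 4]
8. b, u   [~->-rule on 5]
9. ~c, u   [~->-rule on 5]
Accessibility: uRu
Branch closes: b and ~b both at u.
All branches of the negation close; one closing branch shown above.

Yes, valid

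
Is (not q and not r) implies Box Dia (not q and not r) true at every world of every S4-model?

No, not valid

Tableau for the negation not ((not q and not r) implies Box Dia (not q and not r)):
1. not ((not q and not r) implies Box Dia (not q and not r)), w0
2. not q and not r, w0
3. not Box Dia (not q and not r), w0
4. not q, w0
5. not r, w0
6. not Dia (not q and not r), w1
7. not (not q and not r), w1
8. r, w1
Accessibility: w0Rw0, w0Rw1, w1Rw1
The negation has an open branch (countermodel exists).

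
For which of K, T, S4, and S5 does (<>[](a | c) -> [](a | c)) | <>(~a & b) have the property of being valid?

S5

S5-tableau for the negation ~((<>[](a | c) -> [](a | c)) | <>(~a & b)):
1. ~((<>[](a | c) -> [](a | c)) | <>(~a & b)), 0
2. ~(<>[](a | c) -> [](a | c)), 0
3. ~<>(~a & b), 0
4. <>[](a | c), 0
5. ~[](a | c), 0
6. ~(~a & b), 0
7. ~b, 0
8. [](a | c), 1
9. ~(~a & b), 1
10. a | c, 0
11. a | c, 1
12. ~b, 1
13. c, 0
14. c, 1
15. ~(a | c), 2
16. ~a, 2
17. ~c, 2
18. ~(~a & b), 2
19. a | c, 2
20. ~b, 2
21. c, 2
Accessibility: 0R0, 0R1, 0R2, 1R0, 1R1, 1R2, 2R0, 2R1, 2R2
Branch closes: c and ~c both at 2.
Every branch closes (one shown): valid in S5.
S4-tableau for the negation ~((<>[](a | c) -> [](a | c)) | <>(~a & b)):
1. ~((<>[](a | c) -> [](a | c)) | <>(~a & b)), 0
2. ~(<>[](a | c) -> [](a | c)), 0
3. ~<>(~a & b), 0
4. <>[](a | c), 0
5. ~[](a | c), 0
6. ~(~a & b), 0
7. ~b, 0
8. [](a | c), 1
9. ~(~a & b), 1
10. a | c, 1
11. ~b, 1
12. c, 1
13. ~(a | c), 2
14. ~a, 2
15. ~c, 2
16. ~(~a & b), 2
17. ~b, 2
Accessibility: 0R0, 0R1, 0R2, 1R1, 2R2
Complete open branch: countermodel on an S4-frame, so not valid in S4, nor in K, T (the same frame is also a K-frame and a T-frame).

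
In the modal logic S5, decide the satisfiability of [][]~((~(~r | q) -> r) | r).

Unsatisfiable (every branch closes)

1. [][]~((~(~r | q) -> r) | r), w0
2. []~((~(~r | q) -> r) | r), w0
3. ~((~(~r | q) -> r) | r), w0
4. ~(~(~r | q) -> r), w0
5. ~r, w0
6. ~(~r | q), w0
7. r, w0
8. ~q, w0
Accessibility: w0Rw0
Branch closes: r and ~r both at w0.
Every branch closes; the branch above is one of them.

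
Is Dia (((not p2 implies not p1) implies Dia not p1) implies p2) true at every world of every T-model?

No, not valid

Tableau for the negation not Dia (((not p2 implies not p1) implies Dia not p1) implies p2):
1. not Dia (((not p2 implies not p1) implies Dia not p1) implies p2), 0
2. not (((not p2 implies not p1) implies Dia not p1) implies p2), 0
3. (not p2 implies not p1) implies Dia not p1, 0
4. not p2, 0
5. Dia not p1, 0
6. not p1, 1
7. not (((not p2 implies not p1) implies Dia not p1) implies p2), 1
8. (not p2 implies not p1) implies Dia not p1, 1
9. not p2, 1
10. Dia not p1, 1
11. not p1, 2
Accessibility: 0R0, 0R1, 1R1, 1R2, 2R2
The negation has an open branch (countermodel exists).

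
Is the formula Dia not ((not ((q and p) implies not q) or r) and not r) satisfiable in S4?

Yes, satisfiable

1. Dia not ((not ((q and p) implies not q) or r) and not r), w0
2. not ((not ((q and p) implies not q) or r) and not r), w1
3. r, w1
Accessibility: w0Rw0, w0Rw1, w1Rw1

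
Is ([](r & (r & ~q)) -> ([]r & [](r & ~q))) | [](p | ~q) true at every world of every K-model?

Tableau for the negation ~(([](r & (r & ~q)) -> ([]r & [](r & ~q))) | [](p | ~q)):
1. ~(([](r & (r & ~q)) -> ([]r & [](r & ~q))) | [](p | ~q)), w0
2. ~([](r & (r & ~q)) -> ([]r & [](r & ~q))), w0
3. ~[](p | ~q), w0
4. [](r & (r & ~q)), w0
5. ~([]r & [](r & ~q)), w0
6. ~[](r & ~q), w0
7. ~(p | ~q), w1
8. ~p, w1
9. q, w1
10. r & (r & ~q), w1
11. r, w1
12. r & ~q, w1
13. ~q, w1
Accessibility: w0Rw1
Branch closes: q and ~q both at w1.
All branches of the negation close; one closing branch shown above.

Yes, valid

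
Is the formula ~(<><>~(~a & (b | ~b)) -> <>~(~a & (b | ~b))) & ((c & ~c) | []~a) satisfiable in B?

1. ~(<><>~(~a & (b | ~b)) -> <>~(~a & (b | ~b))) & ((c & ~c) | []~a), 0
2. ~(<><>~(~a & (b | ~b)) -> <>~(~a & (b | ~b))), 0
3. (c & ~c) | []~a, 0
4. <><>~(~a & (b | ~b)), 0
5. ~<>~(~a & (b | ~b)), 0
6. ~a & (b | ~b), 0
7. ~a, 0
8. b | ~b, 0
9. []~a, 0
10. ~b, 0
11. <>~(~a & (b | ~b)), 1
12. ~a & (b | ~b), 1
13. ~a, 1
14. b | ~b, 1
15. ~b, 1
16. ~(~a & (b | ~b)), 2
17. a, 2
Accessibility: 0R0, 0R1, 1R0, 1R1, 1R2, 2R1, 2R2

Satisfiable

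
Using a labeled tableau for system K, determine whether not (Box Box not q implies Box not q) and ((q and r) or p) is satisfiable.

1. not (Box Box not q implies Box not q) and ((q and r) or p), 0
2. not (Box Box not q implies Box not q), 0
3. (q and r) or p, 0
4. Box Box not q, 0
5. not Box not q, 0
6. p, 0
7. q, 1
8. Box not q, 1
Accessibility: 0R1

Yes, satisfiable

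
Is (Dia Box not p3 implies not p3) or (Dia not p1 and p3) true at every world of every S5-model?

Tableau for the negation not ((Dia Box not p3 implies not p3) or (Dia not p1 and p3)):
1. not ((Dia Box not p3 implies not p3) or (Dia not p1 and p3)), u
2. not (Dia Box not p3 implies not p3), u
3. not (Dia not p1 and p3), u
4. Dia Box not p3, u
5. p3, u
6. not Dia not p1, u
7. p1, u
8. Box not p3, v
9. p1, v
10. not p3, u
Accessibility: uRu, uRv, vRu, vRv
Branch closes: p3 and not p3 both at u.
All branches of the negation close; one closing branch shown above.

Valid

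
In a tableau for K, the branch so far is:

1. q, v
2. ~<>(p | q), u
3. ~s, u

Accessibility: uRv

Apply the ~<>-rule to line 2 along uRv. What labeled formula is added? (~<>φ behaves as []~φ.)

~<>φ behaves as []~φ: propagate the negated body to each accessible world.

~(p | q), v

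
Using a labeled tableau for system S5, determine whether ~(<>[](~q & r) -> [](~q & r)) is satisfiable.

Unsatisfiable (every branch closes)

1. ~(<>[](~q & r) -> [](~q & r)), w0
2. <>[](~q & r), w0
3. ~[](~q & r), w0
4. [](~q & r), w1
5. ~q & r, w0
6. ~q, w0
7. r, w0
8. ~q & r, w1
9. ~q, w1
10. r, w1
11. ~(~q & r), w2
12. ~q & r, w2
13. ~q, w2
14. r, w2
15. ~r, w2
Accessibility: w0Rw0, w0Rw1, w0Rw2, w1Rw0, w1Rw1, w1Rw2, w2Rw0, w2Rw1, w2Rw2
Branch closes: r and ~r both at w2.
(One branch shown.) All branches close.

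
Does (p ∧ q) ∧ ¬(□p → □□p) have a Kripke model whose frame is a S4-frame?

1. (p ∧ q) ∧ ¬(□p → □□p), 0
2. p ∧ q, 0   [∧-rule on 1]
3. ¬(□p → □□p), 0   [∧-rule on 1]
4. p, 0   [∧-rule on 2]
5. q, 0   [∧-rule on 2]
6. □p, 0   [¬→-rule on 3]
7. ¬□□p, 0   [¬→-rule on 3]
8. ¬□p, 1   [¬□-rule on 7: fresh world 1, 0R1]
9. p, 1   [□-rule on 6 via 0R1]
10. ¬p, 2   [¬□-rule on 8: fresh world 2, 1R2]
11. p, 2   [□-rule on 6 via 0R2]
Accessibility: 0R0, 0R1, 0R2, 1R1, 1R2, 2R2
Branch closes: p and ¬p both at 2.
(One branch shown.) All branches close.

Unsatisfiable (every branch closes)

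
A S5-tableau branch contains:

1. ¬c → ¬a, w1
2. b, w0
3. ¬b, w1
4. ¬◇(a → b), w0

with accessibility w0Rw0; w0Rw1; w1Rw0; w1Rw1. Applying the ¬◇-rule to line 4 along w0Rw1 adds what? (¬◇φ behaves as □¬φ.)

¬(a → b), w1

¬◇φ behaves as □¬φ: propagate the negated body to each accessible world.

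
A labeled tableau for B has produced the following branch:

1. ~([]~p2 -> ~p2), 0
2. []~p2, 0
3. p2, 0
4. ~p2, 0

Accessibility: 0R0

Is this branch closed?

Yes, closed

Both p2 and ~p2 appear at 0.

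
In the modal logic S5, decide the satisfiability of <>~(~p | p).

1. <>~(~p | p), 0
2. ~(~p | p), 1   [<>-rule on 1: fresh world 1, 0R1]
3. p, 1   [~|-rule on 2]
4. ~p, 1   [~|-rule on 2]
Accessibility: 0R0, 0R1, 1R0, 1R1
Branch closes: p and ~p both at 1.
(One branch shown.) All branches close.

No, unsatisfiable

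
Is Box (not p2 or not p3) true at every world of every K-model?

Not valid

Tableau for the negation not Box (not p2 or not p3):
1. not Box (not p2 or not p3), u
2. not (not p2 or not p3), v   [neg-Box-rule on 1: fresh world v, uRv]
3. p2, v   [neg-or-rule on 2]
4. p3, v   [neg-or-rule on 2]
Accessibility: uRv
The negation has an open branch (countermodel exists).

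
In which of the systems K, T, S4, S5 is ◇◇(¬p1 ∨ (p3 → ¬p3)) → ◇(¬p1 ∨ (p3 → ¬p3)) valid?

S4, S5

S4-tableau for the negation ¬(◇◇(¬p1 ∨ (p3 → ¬p3)) → ◇(¬p1 ∨ (p3 → ¬p3))):
1. ¬(◇◇(¬p1 ∨ (p3 → ¬p3)) → ◇(¬p1 ∨ (p3 → ¬p3))), w0
2. ◇◇(¬p1 ∨ (p3 → ¬p3)), w0
3. ¬◇(¬p1 ∨ (p3 → ¬p3)), w0
4. ¬(¬p1 ∨ (p3 → ¬p3)), w0
5. p1, w0
6. ¬(p3 → ¬p3), w0
7. p3, w0
8. ◇(¬p1 ∨ (p3 → ¬p3)), w1
9. ¬(¬p1 ∨ (p3 → ¬p3)), w1
10. p1, w1
11. ¬(p3 → ¬p3), w1
12. p3, w1
13. ¬p1 ∨ (p3 → ¬p3), w2
14. ¬(¬p1 ∨ (p3 → ¬p3)), w2
15. p1, w2
16. ¬(p3 → ¬p3), w2
17. p3, w2
18. p3 → ¬p3, w2
19. ¬p3, w2
Accessibility: w0Rw0, w0Rw1, w0Rw2, w1Rw1, w1Rw2, w2Rw2
Branch closes: p3 and ¬p3 both at w2.
Every branch closes (one shown): valid in S4, hence also in S5 (every theorem of S4 is a theorem of S5).
T-tableau for the negation ¬(◇◇(¬p1 ∨ (p3 → ¬p3)) → ◇(¬p1 ∨ (p3 → ¬p3))):
1. ¬(◇◇(¬p1 ∨ (p3 → ¬p3)) → ◇(¬p1 ∨ (p3 → ¬p3))), w0
2. ◇◇(¬p1 ∨ (p3 → ¬p3)), w0
3. ¬◇(¬p1 ∨ (p3 → ¬p3)), w0
4. ¬(¬p1 ∨ (p3 → ¬p3)), w0
5. p1, w0
6. ¬(p3 → ¬p3), w0
7. p3, w0
8. ◇(¬p1 ∨ (p3 → ¬p3)), w1
9. ¬(¬p1 ∨ (p3 → ¬p3)), w1
10. p1, w1
11. ¬(p3 → ¬p3), w1
12. p3, w1
13. ¬p1 ∨ (p3 → ¬p3), w2
14. p3 → ¬p3, w2
15. ¬p3, w2
Accessibility: w0Rw0, w0Rw1, w1Rw1, w1Rw2, w2Rw2
Complete open branch: countermodel on a T-frame, so not valid in T, nor in K (the same frame is also a K-frame).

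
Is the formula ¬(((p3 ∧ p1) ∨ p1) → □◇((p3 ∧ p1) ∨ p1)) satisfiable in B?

1. ¬(((p3 ∧ p1) ∨ p1) → □◇((p3 ∧ p1) ∨ p1)), u
2. (p3 ∧ p1) ∨ p1, u
3. ¬□◇((p3 ∧ p1) ∨ p1), u
4. p3 ∧ p1, u
5. p3, u
6. p1, u
7. ¬◇((p3 ∧ p1) ∨ p1), v
8. ¬((p3 ∧ p1) ∨ p1), u
9. ¬(p3 ∧ p1), u
10. ¬p1, u
Accessibility: uRu, uRv, vRu, vRv
Branch closes: p1 and ¬p1 both at u.
Every branch closes; the branch above is one of them.

No, unsatisfiable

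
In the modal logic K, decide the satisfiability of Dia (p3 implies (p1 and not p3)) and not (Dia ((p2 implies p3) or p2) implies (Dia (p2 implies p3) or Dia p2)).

1. Dia (p3 implies (p1 and not p3)) and not (Dia ((p2 implies p3) or p2) implies (Dia (p2 implies p3) or Dia p2)), u
2. Dia (p3 implies (p1 and not p3)), u
3. not (Dia ((p2 implies p3) or p2) implies (Dia (p2 implies p3) or Dia p2)), u
4. Dia ((p2 implies p3) or p2), u
5. not (Dia (p2 implies p3) or Dia p2), u
6. not Dia (p2 implies p3), u
7. not Dia p2, u
8. p3 implies (p1 and not p3), v
9. not (p2 implies p3), v
10. p2, v
11. not p3, v
12. not p2, v
Accessibility: uRv
Branch closes: p2 and not p2 both at v.
All branches of the tableau close; one closing branch shown above.

Unsatisfiable (every branch closes)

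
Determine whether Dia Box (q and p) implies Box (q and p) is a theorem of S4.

Tableau for the negation not (Dia Box (q and p) implies Box (q and p)):
1. not (Dia Box (q and p) implies Box (q and p)), u
2. Dia Box (q and p), u
3. not Box (q and p), u
4. Box (q and p), v
5. q and p, v
6. q, v
7. p, v
8. not (q and p), w
9. not p, w
Accessibility: uRu, uRv, uRw, vRv, wRw
The negation has an open branch (countermodel exists).

No, not valid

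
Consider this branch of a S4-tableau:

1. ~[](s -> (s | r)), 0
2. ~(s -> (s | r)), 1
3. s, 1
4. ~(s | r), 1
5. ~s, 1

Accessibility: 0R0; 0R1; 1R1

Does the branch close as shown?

Both s and ~s appear at 1.

Closed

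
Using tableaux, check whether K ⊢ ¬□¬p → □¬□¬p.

Invalid (countermodel exists)

Tableau for the negation ¬(¬□¬p → □¬□¬p):
1. ¬(¬□¬p → □¬□¬p), w0
2. ¬□¬p, w0
3. ¬□¬□¬p, w0
4. p, w1
5. □¬p, w2
Accessibility: w0Rw1, w0Rw2
The negation has an open branch (countermodel exists).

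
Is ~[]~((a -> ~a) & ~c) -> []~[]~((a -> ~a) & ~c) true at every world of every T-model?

Invalid (countermodel exists)

Tableau for the negation ~(~[]~((a -> ~a) & ~c) -> []~[]~((a -> ~a) & ~c)):
1. ~(~[]~((a -> ~a) & ~c) -> []~[]~((a -> ~a) & ~c)), u
2. ~[]~((a -> ~a) & ~c), u
3. ~[]~[]~((a -> ~a) & ~c), u
4. (a -> ~a) & ~c, v
5. a -> ~a, v
6. ~c, v
7. ~a, v
8. []~((a -> ~a) & ~c), w
9. ~((a -> ~a) & ~c), w
10. c, w
Accessibility: uRu, uRv, uRw, vRv, wRw
The negation has an open branch (countermodel exists).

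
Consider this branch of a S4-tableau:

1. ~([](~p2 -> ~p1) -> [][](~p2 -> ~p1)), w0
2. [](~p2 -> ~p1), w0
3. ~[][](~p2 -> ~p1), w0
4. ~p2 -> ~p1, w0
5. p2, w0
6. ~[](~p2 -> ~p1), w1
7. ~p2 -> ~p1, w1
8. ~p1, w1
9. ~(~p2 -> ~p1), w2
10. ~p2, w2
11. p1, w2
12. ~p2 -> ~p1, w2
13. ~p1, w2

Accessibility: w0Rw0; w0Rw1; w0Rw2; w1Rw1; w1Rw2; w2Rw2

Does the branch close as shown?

Both p1 and ~p1 appear at w2.

Closed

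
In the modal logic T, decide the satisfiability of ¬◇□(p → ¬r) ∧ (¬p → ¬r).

1. ¬◇□(p → ¬r) ∧ (¬p → ¬r), u
2. ¬◇□(p → ¬r), u
3. ¬p → ¬r, u
4. ¬□(p → ¬r), u
5. ¬r, u
6. ¬(p → ¬r), v
7. p, v
8. r, v
9. ¬□(p → ¬r), v
10. ¬(p → ¬r), w
11. p, w
12. r, w
Accessibility: uRu, uRv, vRv, vRw, wRw

Satisfiable (open branch found)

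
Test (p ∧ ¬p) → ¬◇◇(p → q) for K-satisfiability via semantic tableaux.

1. (p ∧ ¬p) → ¬◇◇(p → q), 0
2. ¬◇◇(p → q), 0   [→-rule on 1 (branches; this branch)]

Yes, satisfiable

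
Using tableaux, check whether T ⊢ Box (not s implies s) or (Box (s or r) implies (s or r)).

Yes, valid

Tableau for the negation not (Box (not s implies s) or (Box (s or r) implies (s or r))):
1. not (Box (not s implies s) or (Box (s or r) implies (s or r))), w0
2. not Box (not s implies s), w0
3. not (Box (s or r) implies (s or r)), w0
4. Box (s or r), w0
5. not (s or r), w0
6. not s, w0
7. not r, w0
8. s or r, w0
9. r, w0
Accessibility: w0Rw0
Branch closes: r and not r both at w0.
All branches of the negation close; one closing branch shown above.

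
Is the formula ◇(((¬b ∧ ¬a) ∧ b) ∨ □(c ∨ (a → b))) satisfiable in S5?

1. ◇(((¬b ∧ ¬a) ∧ b) ∨ □(c ∨ (a → b))), w0
2. ((¬b ∧ ¬a) ∧ b) ∨ □(c ∨ (a → b)), w1   [◇-rule on 1: fresh world w1, w0Rw1]
3. □(c ∨ (a → b)), w1   [∨-rule on 2 (branches; this branch)]
4. c ∨ (a → b), w0   [□-rule on 3 via w1Rw0]
5. c ∨ (a → b), w1   [□-rule on 3 via w1Rw1]
6. a → b, w0   [∨-rule on 4 (branches; this branch)]
7. a → b, w1   [∨-rule on 5 (branches; this branch)]
8. b, w0   [→-rule on 6 (branches; this branch)]
9. b, w1   [→-rule on 7 (branches; this branch)]
Accessibility: w0Rw0, w0Rw1, w1Rw0, w1Rw1

Yes, satisfiable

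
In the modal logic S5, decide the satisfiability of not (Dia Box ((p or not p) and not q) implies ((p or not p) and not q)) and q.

Unsatisfiable (every branch closes)

1. not (Dia Box ((p or not p) and not q) implies ((p or not p) and not q)) and q, w0
2. not (Dia Box ((p or not p) and not q) implies ((p or not p) and not q)), w0
3. q, w0
4. Dia Box ((p or not p) and not q), w0
5. not ((p or not p) and not q), w0
6. Box ((p or not p) and not q), w1
7. (p or not p) and not q, w0
8. p or not p, w0
9. not q, w0
Accessibility: w0Rw0, w0Rw1, w1Rw0, w1Rw1
Branch closes: q and not q both at w0.
All branches of the tableau close; one closing branch shown above.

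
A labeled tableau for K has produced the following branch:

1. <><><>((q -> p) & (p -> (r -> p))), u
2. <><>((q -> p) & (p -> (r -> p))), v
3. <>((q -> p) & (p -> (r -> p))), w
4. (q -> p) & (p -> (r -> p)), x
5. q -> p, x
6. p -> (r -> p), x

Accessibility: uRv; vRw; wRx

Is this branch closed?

No, open

No world carries both an atom and its negation.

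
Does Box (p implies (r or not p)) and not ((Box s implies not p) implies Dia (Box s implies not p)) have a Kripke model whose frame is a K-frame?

Satisfiable (open branch found)

1. Box (p implies (r or not p)) and not ((Box s implies not p) implies Dia (Box s implies not p)), w0
2. Box (p implies (r or not p)), w0
3. not ((Box s implies not p) implies Dia (Box s implies not p)), w0
4. Box s implies not p, w0
5. not Dia (Box s implies not p), w0
6. not p, w0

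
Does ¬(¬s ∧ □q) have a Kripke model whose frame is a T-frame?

1. ¬(¬s ∧ □q), w0
2. ¬□q, w0   [¬∧-rule on 1 (branches; this branch)]
3. ¬q, w1   [¬□-rule on 2: fresh world w1, w0Rw1]
Accessibility: w0Rw0, w0Rw1, w1Rw1

Yes, satisfiable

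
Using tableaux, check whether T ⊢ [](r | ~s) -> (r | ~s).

Tableau for the negation ~([](r | ~s) -> (r | ~s)):
1. ~([](r | ~s) -> (r | ~s)), 0
2. [](r | ~s), 0   [~->-rule on 1]
3. ~(r | ~s), 0   [~->-rule on 1]
4. ~r, 0   [~|-rule on 3]
5. s, 0   [~|-rule on 3]
6. r | ~s, 0   [[]-rule on 2 via 0R0]
7. ~s, 0   [|-rule on 6 (branches; this branch)]
Accessibility: 0R0
Branch closes: s and ~s both at 0.
All branches of the negation close; one closing branch shown above.

Valid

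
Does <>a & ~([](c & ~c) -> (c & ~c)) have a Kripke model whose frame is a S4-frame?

1. <>a & ~([](c & ~c) -> (c & ~c)), w0
2. <>a, w0   [&-rule on 1]
3. ~([](c & ~c) -> (c & ~c)), w0   [&-rule on 1]
4. [](c & ~c), w0   [~->-rule on 3]
5. ~(c & ~c), w0   [~->-rule on 3]
6. c & ~c, w0   [[]-rule on 4 via w0Rw0]
7. c, w0   [&-rule on 6]
8. ~c, w0   [&-rule on 6]
Accessibility: w0Rw0
Branch closes: c and ~c both at w0.
(One branch shown.) All branches close.

Unsatisfiable (every branch closes)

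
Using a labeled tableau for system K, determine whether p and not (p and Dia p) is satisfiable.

Satisfiable

1. p and not (p and Dia p), 0
2. p, 0   [and-rule on 1]
3. not (p and Dia p), 0   [and-rule on 1]
4. not Dia p, 0   [neg-and-rule on 3 (branches; this branch)]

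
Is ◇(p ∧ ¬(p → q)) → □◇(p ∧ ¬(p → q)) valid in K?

Tableau for the negation ¬(◇(p ∧ ¬(p → q)) → □◇(p ∧ ¬(p → q))):
1. ¬(◇(p ∧ ¬(p → q)) → □◇(p ∧ ¬(p → q))), 0
2. ◇(p ∧ ¬(p → q)), 0
3. ¬□◇(p ∧ ¬(p → q)), 0
4. p ∧ ¬(p → q), 1
5. p, 1
6. ¬(p → q), 1
7. ¬q, 1
8. ¬◇(p ∧ ¬(p → q)), 2
Accessibility: 0R1, 0R2
The negation has an open branch (countermodel exists).

Not valid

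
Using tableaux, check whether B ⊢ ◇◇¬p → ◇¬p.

Tableau for the negation ¬(◇◇¬p → ◇¬p):
1. ¬(◇◇¬p → ◇¬p), 0
2. ◇◇¬p, 0
3. ¬◇¬p, 0
4. p, 0
5. ◇¬p, 1
6. p, 1
7. ¬p, 2
Accessibility: 0R0, 0R1, 1R0, 1R1, 1R2, 2R1, 2R2
The negation has an open branch (countermodel exists).

No, not valid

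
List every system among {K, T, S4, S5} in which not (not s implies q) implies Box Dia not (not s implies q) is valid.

S5-tableau for the negation not (not (not s implies q) implies Box Dia not (not s implies q)):
1. not (not (not s implies q) implies Box Dia not (not s implies q)), 0
2. not (not s implies q), 0
3. not Box Dia not (not s implies q), 0
4. not s, 0
5. not q, 0
6. not Dia not (not s implies q), 1
7. not s implies q, 0
8. not s implies q, 1
9. q, 0
Accessibility: 0R0, 0R1, 1R0, 1R1
Branch closes: q and not q both at 0.
Every branch closes (one shown): valid in S5.
S4-tableau for the negation not (not (not s implies q) implies Box Dia not (not s implies q)):
1. not (not (not s implies q) implies Box Dia not (not s implies q)), 0
2. not (not s implies q), 0
3. not Box Dia not (not s implies q), 0
4. not s, 0
5. not q, 0
6. not Dia not (not s implies q), 1
7. not s implies q, 1
8. q, 1
Accessibility: 0R0, 0R1, 1R1
Complete open branch: countermodel on an S4-frame, so not valid in S4, nor in K, T (the same frame is also a K-frame and a T-frame).

S5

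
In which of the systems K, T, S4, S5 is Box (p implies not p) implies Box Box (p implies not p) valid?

S4, S5

T-tableau for the negation not (Box (p implies not p) implies Box Box (p implies not p)):
1. not (Box (p implies not p) implies Box Box (p implies not p)), w0
2. Box (p implies not p), w0
3. not Box Box (p implies not p), w0
4. p implies not p, w0
5. not p, w0
6. not Box (p implies not p), w1
7. p implies not p, w1
8. not p, w1
9. not (p implies not p), w2
10. p, w2
Accessibility: w0Rw0, w0Rw1, w1Rw1, w1Rw2, w2Rw2
Complete open branch: countermodel on a T-frame, so not valid in T, nor in K (the same frame is also a K-frame).
S4-tableau for the negation not (Box (p implies not p) implies Box Box (p implies not p)):
1. not (Box (p implies not p) implies Box Box (p implies not p)), w0
2. Box (p implies not p), w0
3. not Box Box (p implies not p), w0
4. p implies not p, w0
5. not p, w0
6. not Box (p implies not p), w1
7. p implies not p, w1
8. not p, w1
9. not (p implies not p), w2
10. p, w2
11. p implies not p, w2
12. not p, w2
Accessibility: w0Rw0, w0Rw1, w0Rw2, w1Rw1, w1Rw2, w2Rw2
Branch closes: p and not p both at w2.
Every branch closes (one shown): valid in S4, hence also in S5 (every theorem of S4 is a theorem of S5).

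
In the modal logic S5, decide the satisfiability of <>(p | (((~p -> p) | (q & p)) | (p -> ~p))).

Yes, satisfiable

1. <>(p | (((~p -> p) | (q & p)) | (p -> ~p))), u
2. p | (((~p -> p) | (q & p)) | (p -> ~p)), v   [<>-rule on 1: fresh world v, uRv]
3. ((~p -> p) | (q & p)) | (p -> ~p), v   [|-rule on 2 (branches; this branch)]
4. p -> ~p, v   [|-rule on 3 (branches; this branch)]
5. ~p, v   [->-rule on 4 (branches; this branch)]
Accessibility: uRu, uRv, vRu, vRv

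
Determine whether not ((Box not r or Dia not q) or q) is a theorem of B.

Not valid

Tableau for the negation (Box not r or Dia not q) or q:
1. (Box not r or Dia not q) or q, w0
2. q, w0
Accessibility: w0Rw0
The negation has an open branch (countermodel exists).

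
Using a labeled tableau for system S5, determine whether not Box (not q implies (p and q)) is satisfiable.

Satisfiable (open branch found)

1. not Box (not q implies (p and q)), w0
2. not (not q implies (p and q)), w1   [neg-Box-rule on 1: fresh world w1, w0Rw1]
3. not q, w1   [neg-implies-rule on 2]
4. not (p and q), w1   [neg-implies-rule on 2]
Accessibility: w0Rw0, w0Rw1, w1Rw0, w1Rw1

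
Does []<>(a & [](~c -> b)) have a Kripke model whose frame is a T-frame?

1. []<>(a & [](~c -> b)), w0
2. <>(a & [](~c -> b)), w0
3. a & [](~c -> b), w1
4. a, w1
5. [](~c -> b), w1
6. <>(a & [](~c -> b)), w1
7. ~c -> b, w1
8. b, w1
9. a & [](~c -> b), w2
10. a, w2
11. [](~c -> b), w2
12. ~c -> b, w2
13. b, w2
Accessibility: w0Rw0, w0Rw1, w1Rw1, w1Rw2, w2Rw2

Satisfiable (open branch found)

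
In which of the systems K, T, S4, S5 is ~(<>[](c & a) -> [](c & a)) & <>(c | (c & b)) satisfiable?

S4-tableau for the formula:
1. ~(<>[](c & a) -> [](c & a)) & <>(c | (c & b)), 0
2. ~(<>[](c & a) -> [](c & a)), 0
3. <>(c | (c & b)), 0
4. <>[](c & a), 0
5. ~[](c & a), 0
6. c | (c & b), 1
7. c & b, 1
8. c, 1
9. b, 1
10. [](c & a), 2
11. c & a, 2
12. c, 2
13. a, 2
14. ~(c & a), 3
15. ~a, 3
Accessibility: 0R0, 0R1, 0R2, 0R3, 1R1, 2R2, 3R3
Complete open branch: satisfiable in S4, hence also in K, T (this S4-model is also a K-model and a T-model).
S5-tableau for the formula:
1. ~(<>[](c & a) -> [](c & a)) & <>(c | (c & b)), 0
2. ~(<>[](c & a) -> [](c & a)), 0
3. <>(c | (c & b)), 0
4. <>[](c & a), 0
5. ~[](c & a), 0
6. c | (c & b), 1
7. c & b, 1
8. c, 1
9. b, 1
10. [](c & a), 2
11. c & a, 0
12. c, 0
13. a, 0
14. c & a, 1
15. a, 1
16. c & a, 2
17. c, 2
18. a, 2
19. ~(c & a), 3
20. c & a, 3
21. c, 3
22. a, 3
23. ~a, 3
Accessibility: 0R0, 0R1, 0R2, 0R3, 1R0, 1R1, 1R2, 1R3, 2R0, 2R1, 2R2, 2R3, 3R0, 3R1, 3R2, 3R3
Branch closes: a and ~a both at 3.
Every branch closes (one shown): unsatisfiable in S5.

K, T, S4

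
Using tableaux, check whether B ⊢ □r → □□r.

Tableau for the negation ¬(□r → □□r):
1. ¬(□r → □□r), 0
2. □r, 0   [¬→-rule on 1]
3. ¬□□r, 0   [¬→-rule on 1]
4. r, 0   [□-rule on 2 via 0R0]
5. ¬□r, 1   [¬□-rule on 3: fresh world 1, 0R1]
6. r, 1   [□-rule on 2 via 0R1]
7. ¬r, 2   [¬□-rule on 5: fresh world 2, 1R2]
Accessibility: 0R0, 0R1, 1R0, 1R1, 1R2, 2R1, 2R2
The negation has an open branch (countermodel exists).

Not valid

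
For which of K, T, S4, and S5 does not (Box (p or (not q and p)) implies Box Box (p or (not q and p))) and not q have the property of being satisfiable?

T-tableau for the formula:
1. not (Box (p or (not q and p)) implies Box Box (p or (not q and p))) and not q, u
2. not (Box (p or (not q and p)) implies Box Box (p or (not q and p))), u
3. not q, u
4. Box (p or (not q and p)), u
5. not Box Box (p or (not q and p)), u
6. p or (not q and p), u
7. not q and p, u
8. p, u
9. not Box (p or (not q and p)), v
10. p or (not q and p), v
11. not q and p, v
12. not q, v
13. p, v
14. not (p or (not q and p)), w
15. not p, w
16. not (not q and p), w
Accessibility: uRu, uRv, vRv, vRw, wRw
Complete open branch: satisfiable in T, hence also in K (this T-model is also a K-model).
S4-tableau for the formula:
1. not (Box (p or (not q and p)) implies Box Box (p or (not q and p))) and not q, u
2. not (Box (p or (not q and p)) implies Box Box (p or (not q and p))), u
3. not q, u
4. Box (p or (not q and p)), u
5. not Box Box (p or (not q and p)), u
6. p or (not q and p), u
7. not q and p, u
8. p, u
9. not Box (p or (not q and p)), v
10. p or (not q and p), v
11. not q and p, v
12. not q, v
13. p, v
14. not (p or (not q and p)), w
15. not p, w
16. not (not q and p), w
17. p or (not q and p), w
18. not q and p, w
19. not q, w
20. p, w
Accessibility: uRu, uRv, uRw, vRv, vRw, wRw
Branch closes: p and not p both at w.
Every branch closes (one shown): unsatisfiable in S4, hence also in S5 (every S5-frame is an S4-frame).

K, T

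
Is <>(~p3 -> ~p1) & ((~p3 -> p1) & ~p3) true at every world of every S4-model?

Tableau for the negation ~(<>(~p3 -> ~p1) & ((~p3 -> p1) & ~p3)):
1. ~(<>(~p3 -> ~p1) & ((~p3 -> p1) & ~p3)), u
2. ~((~p3 -> p1) & ~p3), u
3. p3, u
Accessibility: uRu
The negation has an open branch (countermodel exists).

Not valid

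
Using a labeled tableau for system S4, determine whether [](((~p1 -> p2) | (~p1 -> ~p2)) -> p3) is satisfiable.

1. [](((~p1 -> p2) | (~p1 -> ~p2)) -> p3), u
2. ((~p1 -> p2) | (~p1 -> ~p2)) -> p3, u
3. p3, u
Accessibility: uRu

Satisfiable (open branch found)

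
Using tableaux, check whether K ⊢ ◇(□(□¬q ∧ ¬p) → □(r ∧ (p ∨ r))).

Tableau for the negation ¬◇(□(□¬q ∧ ¬p) → □(r ∧ (p ∨ r))):
1. ¬◇(□(□¬q ∧ ¬p) → □(r ∧ (p ∨ r))), 0
The negation has an open branch (countermodel exists).

Not valid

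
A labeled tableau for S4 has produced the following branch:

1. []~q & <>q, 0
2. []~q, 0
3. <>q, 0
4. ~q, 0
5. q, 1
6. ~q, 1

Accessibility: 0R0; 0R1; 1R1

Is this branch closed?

Yes, closed

Both q and ~q appear at 1.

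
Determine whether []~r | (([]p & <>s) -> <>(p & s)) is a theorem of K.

Tableau for the negation ~([]~r | (([]p & <>s) -> <>(p & s))):
1. ~([]~r | (([]p & <>s) -> <>(p & s))), u
2. ~[]~r, u   [~|-rule on 1]
3. ~(([]p & <>s) -> <>(p & s)), u   [~|-rule on 1]
4. []p & <>s, u   [~->-rule on 3]
5. ~<>(p & s), u   [~->-rule on 3]
6. []p, u   [&-rule on 4]
7. <>s, u   [&-rule on 4]
8. r, v   [~[]-rule on 2: fresh world v, uRv]
9. ~(p & s), v   [~<>-rule on 5 via uRv]
10. p, v   [[]-rule on 6 via uRv]
11. ~s, v   [~&-rule on 9 (branches; this branch)]
12. s, w   [<>-rule on 7: fresh world w, uRw]
13. ~(p & s), w   [~<>-rule on 5 via uRw]
14. p, w   [[]-rule on 6 via uRw]
15. ~s, w   [~&-rule on 13 (branches; this branch)]
Accessibility: uRv, uRw
Branch closes: s and ~s both at w.
Every branch of the negation's tableau closes; the branch above is one of them.

Valid in K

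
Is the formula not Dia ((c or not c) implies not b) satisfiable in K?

Yes, satisfiable

1. not Dia ((c or not c) implies not b), w0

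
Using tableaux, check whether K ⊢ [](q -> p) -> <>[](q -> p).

Invalid (countermodel exists)

Tableau for the negation ~([](q -> p) -> <>[](q -> p)):
1. ~([](q -> p) -> <>[](q -> p)), w0
2. [](q -> p), w0   [~->-rule on 1]
3. ~<>[](q -> p), w0   [~->-rule on 1]
The negation has an open branch (countermodel exists).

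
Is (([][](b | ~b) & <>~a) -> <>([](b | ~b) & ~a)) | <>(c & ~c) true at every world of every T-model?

Yes, valid

Tableau for the negation ~((([][](b | ~b) & <>~a) -> <>([](b | ~b) & ~a)) | <>(c & ~c)):
1. ~((([][](b | ~b) & <>~a) -> <>([](b | ~b) & ~a)) | <>(c & ~c)), 0
2. ~(([][](b | ~b) & <>~a) -> <>([](b | ~b) & ~a)), 0   [~|-rule on 1]
3. ~<>(c & ~c), 0   [~|-rule on 1]
4. [][](b | ~b) & <>~a, 0   [~->-rule on 2]
5. ~<>([](b | ~b) & ~a), 0   [~->-rule on 2]
6. [][](b | ~b), 0   [&-rule on 4]
7. <>~a, 0   [&-rule on 4]
8. ~(c & ~c), 0   [~<>-rule on 3 via 0R0]
9. ~([](b | ~b) & ~a), 0   [~<>-rule on 5 via 0R0]
10. [](b | ~b), 0   [[]-rule on 6 via 0R0]
11. b | ~b, 0   [[]-rule on 10 via 0R0]
12. c, 0   [~&-rule on 8 (branches; this branch)]
13. a, 0   [~&-rule on 9 (branches; this branch)]
14. ~b, 0   [|-rule on 11 (branches; this branch)]
15. ~a, 1   [<>-rule on 7: fresh world 1, 0R1]
16. ~(c & ~c), 1   [~<>-rule on 3 via 0R1]
17. ~([](b | ~b) & ~a), 1   [~<>-rule on 5 via 0R1]
18. [](b | ~b), 1   [[]-rule on 6 via 0R1]
19. b | ~b, 1   [[]-rule on 10 via 0R1]
20. c, 1   [~&-rule on 16 (branches; this branch)]
21. ~[](b | ~b), 1   [~&-rule on 17 (branches; this branch)]
22. ~b, 1   [|-rule on 19 (branches; this branch)]
23. ~(b | ~b), 2   [~[]-rule on 21: fresh world 2, 1R2]
24. ~b, 2   [~|-rule on 23]
25. b, 2   [~|-rule on 23]
Accessibility: 0R0, 0R1, 1R1, 1R2, 2R2
Branch closes: b and ~b both at 2.
All branches of the negation close; one closing branch shown above.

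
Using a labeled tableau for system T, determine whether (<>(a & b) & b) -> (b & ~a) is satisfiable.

Satisfiable (open branch found)

1. (<>(a & b) & b) -> (b & ~a), u
2. b & ~a, u   [->-rule on 1 (branches; this branch)]
3. b, u   [&-rule on 2]
4. ~a, u   [&-rule on 2]
Accessibility: uRu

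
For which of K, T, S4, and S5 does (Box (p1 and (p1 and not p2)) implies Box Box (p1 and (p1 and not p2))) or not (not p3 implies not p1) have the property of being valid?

S4-tableau for the negation not ((Box (p1 and (p1 and not p2)) implies Box Box (p1 and (p1 and not p2))) or not (not p3 implies not p1)):
1. not ((Box (p1 and (p1 and not p2)) implies Box Box (p1 and (p1 and not p2))) or not (not p3 implies not p1)), u
2. not (Box (p1 and (p1 and not p2)) implies Box Box (p1 and (p1 and not p2))), u
3. not p3 implies not p1, u
4. Box (p1 and (p1 and not p2)), u
5. not Box Box (p1 and (p1 and not p2)), u
6. p1 and (p1 and not p2), u
7. p1, u
8. p1 and not p2, u
9. not p2, u
10. p3, u
11. not Box (p1 and (p1 and not p2)), v
12. p1 and (p1 and not p2), v
13. p1, v
14. p1 and not p2, v
15. not p2, v
16. not (p1 and (p1 and not p2)), w
17. p1 and (p1 and not p2), w
18. p1, w
19. p1 and not p2, w
20. not p2, w
21. not (p1 and not p2), w
22. p2, w
Accessibility: uRu, uRv, uRw, vRv, vRw, wRw
Branch closes: p2 and not p2 both at w.
Every branch closes (one shown): valid in S4, hence also in S5 (every theorem of S4 is a theorem of S5).
T-tableau for the negation not ((Box (p1 and (p1 and not p2)) implies Box Box (p1 and (p1 and not p2))) or not (not p3 implies not p1)):
1. not ((Box (p1 and (p1 and not p2)) implies Box Box (p1 and (p1 and not p2))) or not (not p3 implies not p1)), u
2. not (Box (p1 and (p1 and not p2)) implies Box Box (p1 and (p1 and not p2))), u
3. not p3 implies not p1, u
4. Box (p1 and (p1 and not p2)), u
5. not Box Box (p1 and (p1 and not p2)), u
6. p1 and (p1 and not p2), u
7. p1, u
8. p1 and not p2, u
9. not p2, u
10. p3, u
11. not Box (p1 and (p1 and not p2)), v
12. p1 and (p1 and not p2), v
13. p1, v
14. p1 and not p2, v
15. not p2, v
16. not (p1 and (p1 and not p2)), w
17. not (p1 and not p2), w
18. p2, w
Accessibility: uRu, uRv, vRv, vRw, wRw
Complete open branch: countermodel on a T-frame, so not valid in T, nor in K (the same frame is also a K-frame).

S4, S5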